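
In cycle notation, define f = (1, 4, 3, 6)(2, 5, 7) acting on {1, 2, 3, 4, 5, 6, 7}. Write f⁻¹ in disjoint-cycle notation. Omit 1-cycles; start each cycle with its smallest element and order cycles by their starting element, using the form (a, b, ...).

(1, 6, 3, 4)(2, 7, 5)

The inverse reverses each cycle.
After reversing and putting each cycle's least element first, f⁻¹ = (1, 6, 3, 4)(2, 7, 5).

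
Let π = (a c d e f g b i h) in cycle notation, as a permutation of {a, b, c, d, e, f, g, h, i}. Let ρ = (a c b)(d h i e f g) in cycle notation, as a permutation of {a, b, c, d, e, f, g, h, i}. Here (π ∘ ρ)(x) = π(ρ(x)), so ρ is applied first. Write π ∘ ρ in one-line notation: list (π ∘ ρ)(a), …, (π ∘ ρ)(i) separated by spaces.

(π ∘ ρ)(x) = π(ρ(x)). Computing each image: π(ρ(a)) = π(c) = d, π(ρ(b)) = π(a) = c, π(ρ(c)) = π(b) = i, π(ρ(d)) = π(h) = a, π(ρ(e)) = π(f) = g, π(ρ(f)) = π(g) = b, π(ρ(g)) = π(d) = e, π(ρ(h)) = π(i) = h, π(ρ(i)) = π(e) = f.
Hence π ∘ ρ = [d c i a g b e h f].

d c i a g b e h f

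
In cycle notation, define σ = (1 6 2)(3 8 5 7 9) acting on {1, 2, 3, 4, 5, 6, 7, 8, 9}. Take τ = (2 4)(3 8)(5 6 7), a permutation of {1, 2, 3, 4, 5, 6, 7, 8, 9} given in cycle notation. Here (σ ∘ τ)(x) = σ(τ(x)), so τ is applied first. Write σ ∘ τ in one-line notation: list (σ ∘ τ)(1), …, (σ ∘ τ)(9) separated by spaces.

6 4 5 1 2 9 7 8 3

(σ ∘ τ)(x) = σ(τ(x)). Computing each image: σ(τ(1)) = σ(1) = 6, σ(τ(2)) = σ(4) = 4, σ(τ(3)) = σ(8) = 5, σ(τ(4)) = σ(2) = 1, σ(τ(5)) = σ(6) = 2, σ(τ(6)) = σ(7) = 9, σ(τ(7)) = σ(5) = 7, σ(τ(8)) = σ(3) = 8, σ(τ(9)) = σ(9) = 3.
Hence σ ∘ τ = [6 4 5 1 2 9 7 8 3].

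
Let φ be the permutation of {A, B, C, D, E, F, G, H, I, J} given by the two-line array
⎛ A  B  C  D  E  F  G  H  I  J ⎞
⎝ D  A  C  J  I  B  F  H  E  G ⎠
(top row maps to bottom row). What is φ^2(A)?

J

Tracing A → D → … returns to A after 6 steps, so A lies in a 6-cycle (A, D, J, G, F, B).
Advancing 2 steps from A: A → D → J.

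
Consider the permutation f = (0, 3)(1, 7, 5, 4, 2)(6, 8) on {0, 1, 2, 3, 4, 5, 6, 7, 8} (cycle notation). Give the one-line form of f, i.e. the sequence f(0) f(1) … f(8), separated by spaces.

Image by image: 0→3, 1→7, 2→1, 3→0, 4→2, 5→4, 6→8, 7→5, 8→6.
So the one-line form is 3 7 1 0 2 4 8 5 6.

3 7 1 0 2 4 8 5 6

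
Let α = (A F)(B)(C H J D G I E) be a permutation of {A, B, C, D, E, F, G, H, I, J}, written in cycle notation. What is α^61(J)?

J lies in the 7-cycle (C H J D G I E).
Since the cycle has length 7, α^61 acts on it the same as α^5 (61 mod 7 = 5).
Advancing 5 steps from J: J → D → G → I → E → C.

C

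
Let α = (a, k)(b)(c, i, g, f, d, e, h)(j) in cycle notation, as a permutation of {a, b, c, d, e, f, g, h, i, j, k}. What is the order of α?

14

The disjoint cycles have lengths 7, 2, 1, 1.
Since disjoint cycles commute, ord(α) = lcm(7, 2) = 14.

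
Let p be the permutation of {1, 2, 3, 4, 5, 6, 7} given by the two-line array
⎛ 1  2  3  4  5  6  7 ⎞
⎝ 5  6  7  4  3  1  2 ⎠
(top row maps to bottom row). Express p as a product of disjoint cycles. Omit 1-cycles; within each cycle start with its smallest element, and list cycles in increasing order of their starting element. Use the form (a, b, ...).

(1, 5, 3, 7, 2, 6)

From 1: 1 → 5 → 3 → 7 → 2 → 6 → 1, closing the cycle (1, 5, 3, 7, 2, 6).
Repeating from the next unused element and collecting all non-trivial cycles gives (1, 5, 3, 7, 2, 6).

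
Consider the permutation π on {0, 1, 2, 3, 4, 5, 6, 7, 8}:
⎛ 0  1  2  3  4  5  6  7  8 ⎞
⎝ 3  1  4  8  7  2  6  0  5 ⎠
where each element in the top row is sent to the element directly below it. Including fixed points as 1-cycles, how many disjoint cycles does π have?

3

The cycle decomposition is (0 3 8 5 2 4 7)(1)(6), which has 3 cycles (counting 1-cycles).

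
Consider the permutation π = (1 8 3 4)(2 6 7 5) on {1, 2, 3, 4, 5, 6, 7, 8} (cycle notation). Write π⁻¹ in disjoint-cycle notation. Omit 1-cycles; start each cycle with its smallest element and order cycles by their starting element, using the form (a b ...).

Inverting a permutation written in cycle notation just reverses the order within every cycle.
Reversing each cycle of π and rotating so the smallest element leads gives (1 4 3 8)(2 5 7 6).

(1 4 3 8)(2 5 7 6)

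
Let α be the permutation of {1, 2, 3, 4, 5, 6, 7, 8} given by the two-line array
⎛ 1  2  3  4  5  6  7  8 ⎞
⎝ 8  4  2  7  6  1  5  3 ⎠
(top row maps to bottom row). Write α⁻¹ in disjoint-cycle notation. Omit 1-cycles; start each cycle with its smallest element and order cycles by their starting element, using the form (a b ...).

(1 6 5 7 4 2 3 8)

First write α in disjoint cycles: (1 8 3 2 4 7 5 6).
Reversing each cycle (and rotating so the smallest element leads) gives α⁻¹ = (1 6 5 7 4 2 3 8).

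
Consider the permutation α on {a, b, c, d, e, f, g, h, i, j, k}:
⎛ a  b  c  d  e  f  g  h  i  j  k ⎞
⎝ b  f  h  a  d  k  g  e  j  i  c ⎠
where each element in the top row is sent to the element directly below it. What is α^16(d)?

d

Tracing d → a → … returns to d after 8 steps, so d lies in an 8-cycle (a b f k c h e d).
On an 8-cycle, α^8 is the identity, so α^16 = α^0 there (16 ≡ 0 mod 8).
So α^16(d) = d.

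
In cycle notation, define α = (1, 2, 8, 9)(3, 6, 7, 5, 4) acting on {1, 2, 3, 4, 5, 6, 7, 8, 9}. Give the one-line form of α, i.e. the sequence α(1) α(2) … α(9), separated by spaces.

Reading each image from the cycles: 1↦2, 2↦8, 3↦6, 4↦3, 5↦4, 6↦7, 7↦5, 8↦9, 9↦1.
Listing these in domain order gives 2 8 6 3 4 7 5 9 1.

2 8 6 3 4 7 5 9 1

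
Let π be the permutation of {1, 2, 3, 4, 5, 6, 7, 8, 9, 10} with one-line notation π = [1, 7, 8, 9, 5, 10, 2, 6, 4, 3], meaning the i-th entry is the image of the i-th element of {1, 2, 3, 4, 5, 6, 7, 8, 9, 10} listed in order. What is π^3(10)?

Tracing 10 → 3 → … returns to 10 after 4 steps, so 10 lies in a 4-cycle (3, 8, 6, 10).
Advancing 3 steps from 10: 10 → 3 → 8 → 6.

6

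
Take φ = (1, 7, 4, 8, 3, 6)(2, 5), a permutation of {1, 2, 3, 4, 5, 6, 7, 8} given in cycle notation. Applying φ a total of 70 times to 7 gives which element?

6

7 lies in the 6-cycle (1, 7, 4, 8, 3, 6).
Since the cycle has length 6, φ^70 acts on it the same as φ^4 (70 mod 6 = 4).
Advancing 4 steps from 7: 7 → 4 → 8 → 3 → 6.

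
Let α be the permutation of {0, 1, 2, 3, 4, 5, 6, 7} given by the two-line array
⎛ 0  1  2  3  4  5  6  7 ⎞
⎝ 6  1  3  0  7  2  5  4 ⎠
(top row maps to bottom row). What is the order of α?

10

Writing α as disjoint cycles, the cycle lengths are 5, 2, 1.
Since disjoint cycles commute, ord(α) = lcm(5, 2) = 10.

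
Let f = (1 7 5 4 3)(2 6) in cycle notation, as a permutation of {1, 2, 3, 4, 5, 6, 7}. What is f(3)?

1

3 appears in (1 7 5 4 3); the next entry (wrapping around) is 1.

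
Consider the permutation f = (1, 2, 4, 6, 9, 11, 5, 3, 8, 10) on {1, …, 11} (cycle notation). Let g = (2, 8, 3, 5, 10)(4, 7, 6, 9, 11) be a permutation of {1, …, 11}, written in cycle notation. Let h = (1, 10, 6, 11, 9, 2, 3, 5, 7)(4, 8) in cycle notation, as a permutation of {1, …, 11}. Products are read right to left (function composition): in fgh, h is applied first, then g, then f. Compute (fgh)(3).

1

Apply the permutations in order: h(3) = 5, then g(5) = 10, then f(10) = 1. So (fgh)(3) = 1.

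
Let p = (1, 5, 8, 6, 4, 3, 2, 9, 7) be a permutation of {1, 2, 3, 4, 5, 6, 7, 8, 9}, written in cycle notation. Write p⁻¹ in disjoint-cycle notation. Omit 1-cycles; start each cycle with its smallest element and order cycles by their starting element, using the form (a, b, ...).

Inverting a permutation written in cycle notation just reverses the order within every cycle.
After reversing and putting each cycle's least element first, p⁻¹ = (1, 7, 9, 2, 3, 4, 6, 8, 5).

(1, 7, 9, 2, 3, 4, 6, 8, 5)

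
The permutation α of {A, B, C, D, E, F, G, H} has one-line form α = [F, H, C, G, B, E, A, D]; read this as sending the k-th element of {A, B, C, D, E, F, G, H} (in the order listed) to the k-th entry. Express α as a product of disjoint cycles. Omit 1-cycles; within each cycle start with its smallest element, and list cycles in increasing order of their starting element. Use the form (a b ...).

Iterating α from A gives A → F → E → B → H → D → G → A; that is the 7-cycle (A F E B H D G).
Repeating from the next unused element and collecting all non-trivial cycles gives (A F E B H D G).

(A F E B H D G)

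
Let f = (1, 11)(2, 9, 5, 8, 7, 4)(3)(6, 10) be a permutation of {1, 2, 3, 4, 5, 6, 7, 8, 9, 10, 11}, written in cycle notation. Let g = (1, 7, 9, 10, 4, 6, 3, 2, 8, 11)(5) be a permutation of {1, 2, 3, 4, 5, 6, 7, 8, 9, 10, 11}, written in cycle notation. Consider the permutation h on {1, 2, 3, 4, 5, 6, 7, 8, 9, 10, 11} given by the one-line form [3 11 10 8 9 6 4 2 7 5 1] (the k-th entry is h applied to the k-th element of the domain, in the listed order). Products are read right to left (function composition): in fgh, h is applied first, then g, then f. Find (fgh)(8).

7

Chase 8: h(8) = 2; g(2) = 8; f(8) = 7. Hence (fgh)(8) = 7.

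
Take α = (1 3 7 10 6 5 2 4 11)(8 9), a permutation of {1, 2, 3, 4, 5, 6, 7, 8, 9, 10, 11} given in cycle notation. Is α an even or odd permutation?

The cycle lengths are 9, 2.
A cycle is odd iff its length is even; α has 1 even-length cycle, so sgn(α) = (−1)^1 and α is odd.

odd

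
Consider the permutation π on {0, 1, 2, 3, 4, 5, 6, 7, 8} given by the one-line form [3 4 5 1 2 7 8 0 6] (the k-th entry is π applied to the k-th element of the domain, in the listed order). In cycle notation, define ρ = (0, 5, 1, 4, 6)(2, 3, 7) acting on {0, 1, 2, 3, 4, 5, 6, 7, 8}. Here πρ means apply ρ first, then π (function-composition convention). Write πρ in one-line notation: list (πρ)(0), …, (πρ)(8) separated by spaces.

7 2 1 0 8 4 3 5 6

For each element, apply ρ then π: 0 → 5 → 7; 1 → 4 → 2; 2 → 3 → 1; 3 → 7 → 0; 4 → 6 → 8; 5 → 1 → 4; 6 → 0 → 3; 7 → 2 → 5; 8 → 8 → 6.
So πρ in one-line form is 7 2 1 0 8 4 3 5 6.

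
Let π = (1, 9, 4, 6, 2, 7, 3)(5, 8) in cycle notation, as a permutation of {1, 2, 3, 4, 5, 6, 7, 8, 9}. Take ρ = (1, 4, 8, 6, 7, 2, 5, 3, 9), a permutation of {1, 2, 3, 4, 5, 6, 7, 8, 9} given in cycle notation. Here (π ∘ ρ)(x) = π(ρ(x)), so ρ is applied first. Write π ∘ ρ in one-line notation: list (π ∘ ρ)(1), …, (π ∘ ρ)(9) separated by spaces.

(π ∘ ρ)(x) = π(ρ(x)). Computing each image: π(ρ(1)) = π(4) = 6, π(ρ(2)) = π(5) = 8, π(ρ(3)) = π(9) = 4, π(ρ(4)) = π(8) = 5, π(ρ(5)) = π(3) = 1, π(ρ(6)) = π(7) = 3, π(ρ(7)) = π(2) = 7, π(ρ(8)) = π(6) = 2, π(ρ(9)) = π(1) = 9.
Hence π ∘ ρ = [6 8 4 5 1 3 7 2 9].

6 8 4 5 1 3 7 2 9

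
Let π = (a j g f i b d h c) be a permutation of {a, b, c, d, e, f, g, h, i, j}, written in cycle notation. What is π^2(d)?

c

d lies in the 9-cycle (a j g f i b d h c).
Advancing 2 steps from d: d → h → c.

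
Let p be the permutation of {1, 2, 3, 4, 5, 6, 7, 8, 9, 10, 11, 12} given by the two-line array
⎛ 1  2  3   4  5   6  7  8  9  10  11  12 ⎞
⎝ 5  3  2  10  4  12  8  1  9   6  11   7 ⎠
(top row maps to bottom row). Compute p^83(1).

Tracing 1 → 5 → … returns to 1 after 8 steps, so 1 lies in an 8-cycle (1, 5, 4, 10, 6, 12, 7, 8).
Since the cycle has length 8, p^83 acts on it the same as p^3 (83 mod 8 = 3).
Stepping 3 places around the cycle: 1 → 5 → 4 → 10.

10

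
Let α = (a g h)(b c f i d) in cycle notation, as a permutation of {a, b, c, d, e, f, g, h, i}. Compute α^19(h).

a

h lies in the 3-cycle (a g h).
On a 3-cycle, α^3 is the identity, so α^19 = α^1 there (19 ≡ 1 mod 3).
Advancing 1 step from h: h → a.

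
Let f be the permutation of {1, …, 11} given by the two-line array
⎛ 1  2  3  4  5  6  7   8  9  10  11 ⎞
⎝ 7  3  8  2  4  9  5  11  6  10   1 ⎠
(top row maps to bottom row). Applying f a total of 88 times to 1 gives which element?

1

Tracing 1 → 7 → … returns to 1 after 8 steps, so 1 lies in an 8-cycle (1 7 5 4 2 3 8 11).
Powers repeat with period 8 on this cycle, and 88 mod 8 = 0, so f^88(1) = f^0(1).
So f^88(1) = 1.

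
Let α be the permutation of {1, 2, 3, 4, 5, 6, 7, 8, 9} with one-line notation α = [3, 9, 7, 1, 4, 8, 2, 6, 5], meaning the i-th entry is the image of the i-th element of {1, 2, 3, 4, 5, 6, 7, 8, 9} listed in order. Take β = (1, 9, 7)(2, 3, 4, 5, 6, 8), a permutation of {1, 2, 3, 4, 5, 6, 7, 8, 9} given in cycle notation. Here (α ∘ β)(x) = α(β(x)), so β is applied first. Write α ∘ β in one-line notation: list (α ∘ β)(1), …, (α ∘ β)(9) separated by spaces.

Chase each element through β then α: 1 → 9 → 5; 2 → 3 → 7; 3 → 4 → 1; 4 → 5 → 4; 5 → 6 → 8; 6 → 8 → 6; 7 → 1 → 3; 8 → 2 → 9; 9 → 7 → 2.
So α ∘ β in one-line form is 5 7 1 4 8 6 3 9 2.

5 7 1 4 8 6 3 9 2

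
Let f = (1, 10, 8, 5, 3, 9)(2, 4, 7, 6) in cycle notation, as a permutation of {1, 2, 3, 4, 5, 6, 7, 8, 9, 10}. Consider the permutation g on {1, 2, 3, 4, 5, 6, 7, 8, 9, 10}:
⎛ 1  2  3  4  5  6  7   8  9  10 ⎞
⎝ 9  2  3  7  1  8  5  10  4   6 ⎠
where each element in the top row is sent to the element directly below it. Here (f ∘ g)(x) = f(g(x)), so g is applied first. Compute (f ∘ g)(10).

2

(f ∘ g)(10) = f(g(10)). g(10) = 6, then f(6) = 2. So (f ∘ g)(10) = 2.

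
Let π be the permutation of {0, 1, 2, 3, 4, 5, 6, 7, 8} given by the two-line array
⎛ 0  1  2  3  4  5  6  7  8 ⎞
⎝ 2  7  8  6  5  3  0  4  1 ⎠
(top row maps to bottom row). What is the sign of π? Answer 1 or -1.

In disjoint-cycle form the cycle lengths are 9.
A cycle of length ℓ contributes ℓ−1 transpositions, so π is a product of 8 transpositions — even.

1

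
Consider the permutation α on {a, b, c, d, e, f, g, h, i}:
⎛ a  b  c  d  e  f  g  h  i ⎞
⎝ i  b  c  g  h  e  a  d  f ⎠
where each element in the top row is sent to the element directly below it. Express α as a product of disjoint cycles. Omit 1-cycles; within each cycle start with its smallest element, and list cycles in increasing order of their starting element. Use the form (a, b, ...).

(a, i, f, e, h, d, g)

Iterating α from a gives a → i → f → e → h → d → g → a; that is the 7-cycle (a, i, f, e, h, d, g).
Continuing from each remaining unvisited element yields (a, i, f, e, h, d, g).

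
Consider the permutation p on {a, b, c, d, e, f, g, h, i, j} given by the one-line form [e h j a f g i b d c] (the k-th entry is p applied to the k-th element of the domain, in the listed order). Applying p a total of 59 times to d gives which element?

i

Tracing d → a → … returns to d after 6 steps, so d lies in a 6-cycle (a e f g i d).
On a 6-cycle, p^6 is the identity, so p^59 = p^5 there (59 ≡ 5 mod 6).
Advancing 5 steps from d: d → a → e → f → g → i.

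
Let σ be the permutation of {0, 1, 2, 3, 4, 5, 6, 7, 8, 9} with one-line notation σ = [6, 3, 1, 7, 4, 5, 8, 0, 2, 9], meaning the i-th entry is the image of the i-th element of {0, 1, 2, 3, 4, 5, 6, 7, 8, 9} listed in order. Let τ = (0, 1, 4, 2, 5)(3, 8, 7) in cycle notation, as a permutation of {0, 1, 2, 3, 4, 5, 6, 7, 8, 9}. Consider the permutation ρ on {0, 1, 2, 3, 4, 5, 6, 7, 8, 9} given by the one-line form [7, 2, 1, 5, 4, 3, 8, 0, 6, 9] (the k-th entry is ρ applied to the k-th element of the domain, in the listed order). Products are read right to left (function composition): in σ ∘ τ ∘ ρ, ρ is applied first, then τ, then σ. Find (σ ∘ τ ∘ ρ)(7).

Apply the permutations in order: ρ(7) = 0, then τ(0) = 1, then σ(1) = 3. So (σ ∘ τ ∘ ρ)(7) = 3.

3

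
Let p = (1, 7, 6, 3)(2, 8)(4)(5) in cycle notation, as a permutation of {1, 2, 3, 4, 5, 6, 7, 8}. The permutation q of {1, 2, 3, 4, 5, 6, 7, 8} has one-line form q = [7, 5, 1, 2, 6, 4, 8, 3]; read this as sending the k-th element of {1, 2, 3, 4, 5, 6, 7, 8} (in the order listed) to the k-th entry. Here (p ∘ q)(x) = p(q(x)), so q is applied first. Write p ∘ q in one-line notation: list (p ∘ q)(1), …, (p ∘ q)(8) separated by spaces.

6 5 7 8 3 4 2 1

(p ∘ q)(x) = p(q(x)). Computing each image: p(q(1)) = p(7) = 6, p(q(2)) = p(5) = 5, p(q(3)) = p(1) = 7, p(q(4)) = p(2) = 8, p(q(5)) = p(6) = 3, p(q(6)) = p(4) = 4, p(q(7)) = p(8) = 2, p(q(8)) = p(3) = 1.
Hence p ∘ q = [6 5 7 8 3 4 2 1].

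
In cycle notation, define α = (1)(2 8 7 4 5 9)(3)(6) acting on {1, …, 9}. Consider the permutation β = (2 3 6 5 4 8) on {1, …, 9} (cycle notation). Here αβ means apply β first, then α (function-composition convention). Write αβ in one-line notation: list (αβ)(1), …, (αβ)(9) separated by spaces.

Chase each element through β then α: 1 → 1 → 1; 2 → 3 → 3; 3 → 6 → 6; 4 → 8 → 7; 5 → 4 → 5; 6 → 5 → 9; 7 → 7 → 4; 8 → 2 → 8; 9 → 9 → 2.
Collecting the images, αβ = [1 3 6 7 5 9 4 8 2].

1 3 6 7 5 9 4 8 2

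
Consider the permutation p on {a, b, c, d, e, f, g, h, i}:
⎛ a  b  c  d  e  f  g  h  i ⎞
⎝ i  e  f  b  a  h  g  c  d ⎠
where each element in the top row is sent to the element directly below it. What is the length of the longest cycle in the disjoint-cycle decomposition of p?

5

Decomposing into disjoint cycles gives (a, i, d, b, e)(c, f, h); the longest has length 5.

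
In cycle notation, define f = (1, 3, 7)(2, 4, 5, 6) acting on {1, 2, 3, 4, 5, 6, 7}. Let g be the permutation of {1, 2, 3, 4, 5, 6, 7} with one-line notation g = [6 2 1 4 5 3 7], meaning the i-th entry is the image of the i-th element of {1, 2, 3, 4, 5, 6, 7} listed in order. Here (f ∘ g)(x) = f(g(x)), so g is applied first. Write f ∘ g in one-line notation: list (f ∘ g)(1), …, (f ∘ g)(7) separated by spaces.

Chase each element through g then f: 1 → 6 → 2; 2 → 2 → 4; 3 → 1 → 3; 4 → 4 → 5; 5 → 5 → 6; 6 → 3 → 7; 7 → 7 → 1.
So f ∘ g in one-line form is 2 4 3 5 6 7 1.

2 4 3 5 6 7 1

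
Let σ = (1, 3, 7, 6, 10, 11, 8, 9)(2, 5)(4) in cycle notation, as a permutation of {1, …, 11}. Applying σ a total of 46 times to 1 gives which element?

8

1 lies in the 8-cycle (1, 3, 7, 6, 10, 11, 8, 9).
On an 8-cycle, σ^8 is the identity, so σ^46 = σ^6 there (46 ≡ 6 mod 8).
Advancing 6 steps from 1: 1 → 3 → 7 → 6 → 10 → 11 → 8.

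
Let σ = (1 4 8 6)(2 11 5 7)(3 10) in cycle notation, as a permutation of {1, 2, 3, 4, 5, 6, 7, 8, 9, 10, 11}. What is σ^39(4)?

4 lies in the 4-cycle (1 4 8 6).
Since the cycle has length 4, σ^39 acts on it the same as σ^3 (39 mod 4 = 3).
Advancing 3 steps from 4: 4 → 8 → 6 → 1.

1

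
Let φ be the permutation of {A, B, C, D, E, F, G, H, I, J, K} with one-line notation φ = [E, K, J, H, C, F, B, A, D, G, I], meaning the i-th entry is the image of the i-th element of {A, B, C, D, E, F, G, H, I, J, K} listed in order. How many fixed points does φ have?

The fixed points (elements with φ(x) = x) are {F}, so there is 1.

1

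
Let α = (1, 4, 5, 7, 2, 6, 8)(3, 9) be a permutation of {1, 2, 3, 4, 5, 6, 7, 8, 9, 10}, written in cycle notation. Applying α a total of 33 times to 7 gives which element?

4

7 lies in the 7-cycle (1, 4, 5, 7, 2, 6, 8).
Since the cycle has length 7, α^33 acts on it the same as α^5 (33 mod 7 = 5).
Advancing 5 steps from 7: 7 → 2 → 6 → 8 → 1 → 4.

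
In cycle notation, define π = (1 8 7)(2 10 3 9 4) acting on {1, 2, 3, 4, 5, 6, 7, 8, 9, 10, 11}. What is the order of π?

15

The cycle type of π is (5, 3, 1, 1, 1).
The order of π is the least common multiple of its cycle lengths: lcm(5, 3) = 15.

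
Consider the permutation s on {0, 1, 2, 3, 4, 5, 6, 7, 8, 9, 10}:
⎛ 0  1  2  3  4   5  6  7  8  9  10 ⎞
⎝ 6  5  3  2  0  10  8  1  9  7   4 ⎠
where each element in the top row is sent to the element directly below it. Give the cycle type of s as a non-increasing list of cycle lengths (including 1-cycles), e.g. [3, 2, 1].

[9, 2]

The disjoint cycles are (0, 6, 8, 9, 7, 1, 5, 10, 4)(2, 3), with lengths 9, 2 in non-increasing order.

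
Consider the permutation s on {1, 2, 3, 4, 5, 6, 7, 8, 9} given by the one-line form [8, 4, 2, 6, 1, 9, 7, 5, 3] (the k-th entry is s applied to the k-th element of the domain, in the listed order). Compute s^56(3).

2

Tracing 3 → 2 → … returns to 3 after 5 steps, so 3 lies in a 5-cycle (2 4 6 9 3).
Powers repeat with period 5 on this cycle, and 56 mod 5 = 1, so s^56(3) = s^1(3).
Advancing 1 step from 3: 3 → 2.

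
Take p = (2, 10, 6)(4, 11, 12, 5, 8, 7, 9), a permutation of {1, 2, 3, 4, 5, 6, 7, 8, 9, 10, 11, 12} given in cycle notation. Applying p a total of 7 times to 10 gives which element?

6

10 lies in the 3-cycle (2, 10, 6).
On a 3-cycle, p^3 is the identity, so p^7 = p^1 there (7 ≡ 1 mod 3).
Stepping 1 place around the cycle: 10 → 6.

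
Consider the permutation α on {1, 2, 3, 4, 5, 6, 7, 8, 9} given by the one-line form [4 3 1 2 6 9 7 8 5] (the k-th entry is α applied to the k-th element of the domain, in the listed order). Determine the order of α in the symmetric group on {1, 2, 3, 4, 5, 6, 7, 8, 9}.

12

Writing α as disjoint cycles, the cycle lengths are 4, 3, 1, 1.
The order is lcm(4, 3) = 12.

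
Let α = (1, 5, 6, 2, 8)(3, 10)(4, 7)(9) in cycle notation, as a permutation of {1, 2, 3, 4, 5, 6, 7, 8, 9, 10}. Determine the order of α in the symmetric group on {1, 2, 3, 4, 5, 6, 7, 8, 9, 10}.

10

The cycle type of α is (5, 2, 2, 1).
The order of α is the least common multiple of its cycle lengths: lcm(5, 2, 2) = 10.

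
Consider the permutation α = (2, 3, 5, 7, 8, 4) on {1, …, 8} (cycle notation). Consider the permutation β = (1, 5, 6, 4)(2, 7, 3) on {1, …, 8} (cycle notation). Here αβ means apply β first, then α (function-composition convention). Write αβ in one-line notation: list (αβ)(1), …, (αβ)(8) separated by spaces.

(αβ)(x) = α(β(x)). Computing each image: α(β(1)) = α(5) = 7, α(β(2)) = α(7) = 8, α(β(3)) = α(2) = 3, α(β(4)) = α(1) = 1, α(β(5)) = α(6) = 6, α(β(6)) = α(4) = 2, α(β(7)) = α(3) = 5, α(β(8)) = α(8) = 4.
Hence αβ = [7 8 3 1 6 2 5 4].

7 8 3 1 6 2 5 4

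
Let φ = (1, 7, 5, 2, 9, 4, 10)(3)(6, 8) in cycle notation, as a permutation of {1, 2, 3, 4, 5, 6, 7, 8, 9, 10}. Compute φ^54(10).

9

10 lies in the 7-cycle (1, 7, 5, 2, 9, 4, 10).
On a 7-cycle, φ^7 is the identity, so φ^54 = φ^5 there (54 ≡ 5 mod 7).
Stepping 5 places around the cycle: 10 → 1 → 7 → 5 → 2 → 9.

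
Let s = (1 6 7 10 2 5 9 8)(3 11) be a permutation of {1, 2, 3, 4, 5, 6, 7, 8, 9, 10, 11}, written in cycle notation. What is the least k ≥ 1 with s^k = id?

The cycle type of s is (8, 2, 1).
Since disjoint cycles commute, ord(s) = lcm(8, 2) = 8.

8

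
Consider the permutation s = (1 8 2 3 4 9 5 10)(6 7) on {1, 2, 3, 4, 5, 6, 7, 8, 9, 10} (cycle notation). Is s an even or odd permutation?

even

The cycle lengths are 8, 2.
A cycle of length ℓ contributes ℓ−1 transpositions, so s is a product of 7 + 1 = 8 transpositions — even.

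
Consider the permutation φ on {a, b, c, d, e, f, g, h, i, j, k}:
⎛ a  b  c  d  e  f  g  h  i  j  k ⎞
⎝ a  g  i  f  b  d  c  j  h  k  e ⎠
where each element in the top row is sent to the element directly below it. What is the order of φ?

8

The disjoint-cycle form of φ has cycle lengths 8, 2, 1.
Since disjoint cycles commute, ord(φ) = lcm(8, 2) = 8.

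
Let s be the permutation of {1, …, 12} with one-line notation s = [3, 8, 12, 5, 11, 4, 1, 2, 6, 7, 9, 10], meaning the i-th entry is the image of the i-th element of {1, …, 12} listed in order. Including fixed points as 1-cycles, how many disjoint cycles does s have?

The cycle decomposition is (1, 3, 12, 10, 7)(2, 8)(4, 5, 11, 9, 6), which has 3 cycles (counting 1-cycles).

3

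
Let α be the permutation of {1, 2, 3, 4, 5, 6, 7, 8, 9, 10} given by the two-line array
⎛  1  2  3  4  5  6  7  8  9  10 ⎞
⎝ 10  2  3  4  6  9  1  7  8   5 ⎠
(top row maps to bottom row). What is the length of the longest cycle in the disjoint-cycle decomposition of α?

7

Decomposing into disjoint cycles gives (1, 10, 5, 6, 9, 8, 7); the longest has length 7.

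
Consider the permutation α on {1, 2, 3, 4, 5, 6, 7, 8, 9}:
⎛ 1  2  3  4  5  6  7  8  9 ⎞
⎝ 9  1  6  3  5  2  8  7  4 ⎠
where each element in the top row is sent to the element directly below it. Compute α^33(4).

2

Tracing 4 → 3 → … returns to 4 after 6 steps, so 4 lies in a 6-cycle (1 9 4 3 6 2).
On a 6-cycle, α^6 is the identity, so α^33 = α^3 there (33 ≡ 3 mod 6).
Stepping 3 places around the cycle: 4 → 3 → 6 → 2.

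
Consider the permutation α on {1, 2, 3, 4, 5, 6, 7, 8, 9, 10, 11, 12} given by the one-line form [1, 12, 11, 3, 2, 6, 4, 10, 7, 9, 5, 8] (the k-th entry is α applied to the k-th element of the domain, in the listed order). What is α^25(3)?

8

Tracing 3 → 11 → … returns to 3 after 10 steps, so 3 lies in a 10-cycle (2, 12, 8, 10, 9, 7, 4, 3, 11, 5).
Since the cycle has length 10, α^25 acts on it the same as α^5 (25 mod 10 = 5).
Advancing 5 steps from 3: 3 → 11 → 5 → 2 → 12 → 8.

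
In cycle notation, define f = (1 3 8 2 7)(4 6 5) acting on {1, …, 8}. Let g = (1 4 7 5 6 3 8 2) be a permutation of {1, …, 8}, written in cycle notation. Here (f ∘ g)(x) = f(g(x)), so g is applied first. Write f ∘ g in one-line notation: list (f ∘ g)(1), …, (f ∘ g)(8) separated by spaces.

For each element, apply g then f: 1 → 4 → 6; 2 → 1 → 3; 3 → 8 → 2; 4 → 7 → 1; 5 → 6 → 5; 6 → 3 → 8; 7 → 5 → 4; 8 → 2 → 7.
Collecting the images, f ∘ g = [6 3 2 1 5 8 4 7].

6 3 2 1 5 8 4 7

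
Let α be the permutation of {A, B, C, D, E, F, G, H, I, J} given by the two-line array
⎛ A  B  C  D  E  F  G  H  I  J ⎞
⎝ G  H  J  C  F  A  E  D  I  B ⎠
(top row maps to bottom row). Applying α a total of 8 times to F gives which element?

F

Tracing F → A → … returns to F after 4 steps, so F lies in a 4-cycle (A, G, E, F).
Since the cycle has length 4, α^8 acts on it the same as α^0 (8 mod 4 = 0).
So α^8(F) = F.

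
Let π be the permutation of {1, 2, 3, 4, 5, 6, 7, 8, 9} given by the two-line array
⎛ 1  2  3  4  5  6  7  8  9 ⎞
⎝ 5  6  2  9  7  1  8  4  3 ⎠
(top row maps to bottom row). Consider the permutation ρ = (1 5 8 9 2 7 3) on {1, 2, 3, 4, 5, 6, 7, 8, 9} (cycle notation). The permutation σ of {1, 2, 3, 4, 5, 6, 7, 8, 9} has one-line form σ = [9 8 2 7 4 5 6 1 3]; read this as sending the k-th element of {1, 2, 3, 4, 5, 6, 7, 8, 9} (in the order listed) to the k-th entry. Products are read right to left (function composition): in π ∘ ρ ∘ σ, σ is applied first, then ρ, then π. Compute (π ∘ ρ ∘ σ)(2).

Apply the permutations in order: σ(2) = 8, then ρ(8) = 9, then π(9) = 3. So (π ∘ ρ ∘ σ)(2) = 3.

3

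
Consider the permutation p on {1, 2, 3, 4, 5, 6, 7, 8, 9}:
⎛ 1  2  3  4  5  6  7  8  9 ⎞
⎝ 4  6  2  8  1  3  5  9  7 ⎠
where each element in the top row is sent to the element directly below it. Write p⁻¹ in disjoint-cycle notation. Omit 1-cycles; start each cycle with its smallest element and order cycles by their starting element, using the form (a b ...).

The cycle decomposition of p is (1 4 8 9 7 5)(2 6 3).
The inverse reverses every cycle; in canonical form, p⁻¹ = (1 5 7 9 8 4)(2 3 6).

(1 5 7 9 8 4)(2 3 6)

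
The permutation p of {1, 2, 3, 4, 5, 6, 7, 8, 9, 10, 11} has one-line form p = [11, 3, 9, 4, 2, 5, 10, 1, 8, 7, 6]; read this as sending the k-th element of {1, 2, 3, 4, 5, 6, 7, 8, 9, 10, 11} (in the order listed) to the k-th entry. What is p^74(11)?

5

Tracing 11 → 6 → … returns to 11 after 8 steps, so 11 lies in an 8-cycle (1, 11, 6, 5, 2, 3, 9, 8).
Powers repeat with period 8 on this cycle, and 74 mod 8 = 2, so p^74(11) = p^2(11).
Advancing 2 steps from 11: 11 → 6 → 5.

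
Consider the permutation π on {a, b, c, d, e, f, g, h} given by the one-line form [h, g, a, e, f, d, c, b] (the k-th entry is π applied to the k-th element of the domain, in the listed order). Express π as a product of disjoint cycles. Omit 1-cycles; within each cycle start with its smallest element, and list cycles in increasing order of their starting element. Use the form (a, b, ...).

(a, h, b, g, c)(d, e, f)

Iterating π from a gives a → h → b → g → c → a; that is the 5-cycle (a, h, b, g, c).
Continuing from each remaining unvisited element yields (a, h, b, g, c)(d, e, f).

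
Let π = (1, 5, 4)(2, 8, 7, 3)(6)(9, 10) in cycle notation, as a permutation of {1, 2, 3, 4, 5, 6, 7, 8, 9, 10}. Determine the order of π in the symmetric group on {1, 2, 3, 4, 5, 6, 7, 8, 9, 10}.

The disjoint cycles have lengths 4, 3, 2, 1.
The order is lcm(4, 3, 2) = 12.

12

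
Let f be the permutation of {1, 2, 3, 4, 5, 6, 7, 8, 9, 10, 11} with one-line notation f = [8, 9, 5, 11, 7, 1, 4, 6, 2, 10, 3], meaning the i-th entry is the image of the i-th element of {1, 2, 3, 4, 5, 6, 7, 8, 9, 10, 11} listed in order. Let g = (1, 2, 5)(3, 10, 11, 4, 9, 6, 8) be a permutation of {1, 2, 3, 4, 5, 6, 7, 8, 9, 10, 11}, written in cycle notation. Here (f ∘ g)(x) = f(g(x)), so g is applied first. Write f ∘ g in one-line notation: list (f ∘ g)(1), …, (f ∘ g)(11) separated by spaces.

For each element, apply g then f: 1 → 2 → 9; 2 → 5 → 7; 3 → 10 → 10; 4 → 9 → 2; 5 → 1 → 8; 6 → 8 → 6; 7 → 7 → 4; 8 → 3 → 5; 9 → 6 → 1; 10 → 11 → 3; 11 → 4 → 11.
Collecting the images, f ∘ g = [9 7 10 2 8 6 4 5 1 3 11].

9 7 10 2 8 6 4 5 1 3 11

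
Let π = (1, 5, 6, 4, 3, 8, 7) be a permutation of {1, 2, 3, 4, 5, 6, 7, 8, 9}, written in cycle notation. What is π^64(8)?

7

8 lies in the 7-cycle (1, 5, 6, 4, 3, 8, 7).
On a 7-cycle, π^7 is the identity, so π^64 = π^1 there (64 ≡ 1 mod 7).
Stepping 1 place around the cycle: 8 → 7.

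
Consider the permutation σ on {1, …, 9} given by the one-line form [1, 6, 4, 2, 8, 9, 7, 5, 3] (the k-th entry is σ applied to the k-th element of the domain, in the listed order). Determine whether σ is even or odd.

odd

In disjoint-cycle form the cycle lengths are 5, 2, 1, 1.
A cycle is odd iff its length is even; σ has 1 even-length cycle, so sgn(σ) = (−1)^1 and σ is odd.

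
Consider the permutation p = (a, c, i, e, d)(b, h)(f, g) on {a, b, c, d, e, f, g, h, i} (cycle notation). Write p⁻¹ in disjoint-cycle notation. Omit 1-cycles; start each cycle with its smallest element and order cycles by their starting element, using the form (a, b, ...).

(a, d, e, i, c)(b, h)(f, g)

Inverting a permutation written in cycle notation just reverses the order within every cycle.
After reversing and putting each cycle's least element first, p⁻¹ = (a, d, e, i, c)(b, h)(f, g).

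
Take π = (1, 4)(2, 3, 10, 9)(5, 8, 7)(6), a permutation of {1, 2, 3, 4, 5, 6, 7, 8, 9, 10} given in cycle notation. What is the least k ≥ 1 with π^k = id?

The cycle type of π is (4, 3, 2, 1).
The order is lcm(4, 3, 2) = 12.

12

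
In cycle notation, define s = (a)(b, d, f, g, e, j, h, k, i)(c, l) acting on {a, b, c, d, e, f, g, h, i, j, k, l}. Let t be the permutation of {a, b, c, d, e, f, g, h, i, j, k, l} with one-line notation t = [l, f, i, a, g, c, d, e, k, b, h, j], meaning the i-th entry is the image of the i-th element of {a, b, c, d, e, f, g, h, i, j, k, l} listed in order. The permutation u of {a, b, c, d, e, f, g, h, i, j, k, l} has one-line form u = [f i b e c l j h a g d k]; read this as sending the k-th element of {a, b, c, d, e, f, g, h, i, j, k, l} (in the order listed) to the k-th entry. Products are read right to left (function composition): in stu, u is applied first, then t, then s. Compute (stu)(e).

(stu)(e) = s(t(u(e))). u(e) = c, then t(c) = i, then s(i) = b, so the result is b.

b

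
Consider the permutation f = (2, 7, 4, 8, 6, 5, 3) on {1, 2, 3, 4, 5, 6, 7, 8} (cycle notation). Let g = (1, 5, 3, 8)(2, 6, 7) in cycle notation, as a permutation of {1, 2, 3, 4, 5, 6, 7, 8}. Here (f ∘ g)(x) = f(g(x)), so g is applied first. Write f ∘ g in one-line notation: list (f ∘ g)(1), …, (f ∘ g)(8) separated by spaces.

3 5 6 8 2 4 7 1

For each element, apply g then f: 1 → 5 → 3; 2 → 6 → 5; 3 → 8 → 6; 4 → 4 → 8; 5 → 3 → 2; 6 → 7 → 4; 7 → 2 → 7; 8 → 1 → 1.
Collecting the images, f ∘ g = [3 5 6 8 2 4 7 1].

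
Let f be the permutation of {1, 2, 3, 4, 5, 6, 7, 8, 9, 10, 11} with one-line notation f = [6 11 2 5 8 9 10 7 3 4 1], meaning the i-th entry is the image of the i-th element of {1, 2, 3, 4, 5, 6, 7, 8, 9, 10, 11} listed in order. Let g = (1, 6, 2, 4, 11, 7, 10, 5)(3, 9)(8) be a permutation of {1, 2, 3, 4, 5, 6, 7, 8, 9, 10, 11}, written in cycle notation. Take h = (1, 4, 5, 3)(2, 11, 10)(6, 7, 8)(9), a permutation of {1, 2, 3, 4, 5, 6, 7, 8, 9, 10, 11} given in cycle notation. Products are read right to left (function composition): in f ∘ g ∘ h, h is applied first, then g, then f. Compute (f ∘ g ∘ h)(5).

(f ∘ g ∘ h)(5) = f(g(h(5))). h(5) = 3, then g(3) = 9, then f(9) = 3, so the result is 3.

3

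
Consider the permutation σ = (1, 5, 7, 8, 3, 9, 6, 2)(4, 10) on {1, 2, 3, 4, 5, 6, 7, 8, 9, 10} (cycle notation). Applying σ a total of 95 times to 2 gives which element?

2 lies in the 8-cycle (1, 5, 7, 8, 3, 9, 6, 2).
On an 8-cycle, σ^8 is the identity, so σ^95 = σ^7 there (95 ≡ 7 mod 8).
Stepping 7 places around the cycle: 2 → 1 → 5 → 7 → 8 → 3 → 9 → 6.

6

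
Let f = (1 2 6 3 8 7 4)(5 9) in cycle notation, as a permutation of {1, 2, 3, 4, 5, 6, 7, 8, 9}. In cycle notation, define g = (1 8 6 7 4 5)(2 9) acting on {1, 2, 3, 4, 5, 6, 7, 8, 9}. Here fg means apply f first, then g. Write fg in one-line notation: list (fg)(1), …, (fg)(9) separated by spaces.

(fg)(x) = g(f(x)). Computing each image: g(f(1)) = g(2) = 9, g(f(2)) = g(6) = 7, g(f(3)) = g(8) = 6, g(f(4)) = g(1) = 8, g(f(5)) = g(9) = 2, g(f(6)) = g(3) = 3, g(f(7)) = g(4) = 5, g(f(8)) = g(7) = 4, g(f(9)) = g(5) = 1.
Hence fg = [9 7 6 8 2 3 5 4 1].

9 7 6 8 2 3 5 4 1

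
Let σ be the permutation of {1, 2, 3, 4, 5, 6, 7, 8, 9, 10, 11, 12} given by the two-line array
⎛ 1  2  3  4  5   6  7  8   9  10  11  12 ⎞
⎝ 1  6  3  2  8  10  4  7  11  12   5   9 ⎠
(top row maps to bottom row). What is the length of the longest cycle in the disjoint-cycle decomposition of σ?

Decomposing into disjoint cycles gives (2, 6, 10, 12, 9, 11, 5, 8, 7, 4); the longest has length 10.

10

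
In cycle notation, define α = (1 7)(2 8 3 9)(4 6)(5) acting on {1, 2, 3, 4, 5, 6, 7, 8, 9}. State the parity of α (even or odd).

The cycle lengths are 4, 2, 2, 1.
A cycle is odd iff its length is even; α has 3 even-length cycles, so sgn(α) = (−1)^3 and α is odd.

odd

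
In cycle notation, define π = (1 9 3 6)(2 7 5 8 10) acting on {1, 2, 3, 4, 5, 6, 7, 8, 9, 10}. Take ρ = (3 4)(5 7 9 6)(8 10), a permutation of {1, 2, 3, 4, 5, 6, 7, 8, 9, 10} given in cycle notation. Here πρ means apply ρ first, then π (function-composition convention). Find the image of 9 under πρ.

1

ρ(9) = 6, then π(6) = 1; composing gives (πρ)(9) = 1.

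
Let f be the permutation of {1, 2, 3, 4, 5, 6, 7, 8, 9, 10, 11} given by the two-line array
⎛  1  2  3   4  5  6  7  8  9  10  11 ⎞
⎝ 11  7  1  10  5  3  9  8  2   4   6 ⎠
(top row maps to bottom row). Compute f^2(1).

6

Tracing 1 → 11 → … returns to 1 after 4 steps, so 1 lies in a 4-cycle (1 11 6 3).
Advancing 2 steps from 1: 1 → 11 → 6.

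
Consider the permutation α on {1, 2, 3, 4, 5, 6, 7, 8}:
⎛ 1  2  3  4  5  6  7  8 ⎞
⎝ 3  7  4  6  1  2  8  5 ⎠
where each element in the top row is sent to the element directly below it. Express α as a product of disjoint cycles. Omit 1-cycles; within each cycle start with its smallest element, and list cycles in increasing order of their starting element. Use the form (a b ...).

Start at 1 and follow images: 1 → 3 → 4 → 6 → 2 → 7 → 8 → 5 → 1, giving the cycle (1 3 4 6 2 7 8 5).
Repeating from the next unused element and collecting all non-trivial cycles gives (1 3 4 6 2 7 8 5).

(1 3 4 6 2 7 8 5)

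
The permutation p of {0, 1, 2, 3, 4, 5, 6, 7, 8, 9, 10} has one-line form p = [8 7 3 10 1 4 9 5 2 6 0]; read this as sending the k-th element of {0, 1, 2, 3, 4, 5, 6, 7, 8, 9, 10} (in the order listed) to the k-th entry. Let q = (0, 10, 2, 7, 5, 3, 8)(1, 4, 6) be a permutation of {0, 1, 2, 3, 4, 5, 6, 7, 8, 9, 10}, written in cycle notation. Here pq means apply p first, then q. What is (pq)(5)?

First apply p: p(5) = 4, then q(4) = 6. Thus (pq)(5) = 6.

6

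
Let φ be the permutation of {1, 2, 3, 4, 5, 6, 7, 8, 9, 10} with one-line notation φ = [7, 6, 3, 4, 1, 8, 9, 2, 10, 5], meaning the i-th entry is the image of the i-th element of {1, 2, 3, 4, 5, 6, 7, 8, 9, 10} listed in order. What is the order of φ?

15

The disjoint-cycle form of φ has cycle lengths 5, 3, 1, 1.
The order is lcm(5, 3) = 15.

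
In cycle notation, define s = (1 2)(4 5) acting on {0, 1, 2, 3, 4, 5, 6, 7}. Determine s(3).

3

3 does not appear in any cycle of s, so it is a fixed point: s(3) = 3.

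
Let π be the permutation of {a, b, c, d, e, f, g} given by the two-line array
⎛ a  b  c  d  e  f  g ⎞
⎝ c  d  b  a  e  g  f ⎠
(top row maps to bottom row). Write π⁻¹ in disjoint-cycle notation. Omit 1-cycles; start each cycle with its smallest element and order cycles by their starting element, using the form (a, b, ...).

(a, d, b, c)(f, g)

First write π in disjoint cycles: (a, c, b, d)(f, g).
The inverse reverses every cycle; in canonical form, π⁻¹ = (a, d, b, c)(f, g).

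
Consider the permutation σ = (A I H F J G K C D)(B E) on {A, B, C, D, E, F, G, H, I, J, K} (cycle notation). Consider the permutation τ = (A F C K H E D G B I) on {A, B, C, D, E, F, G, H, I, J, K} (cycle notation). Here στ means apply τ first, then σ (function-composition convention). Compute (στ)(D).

K

First apply τ: τ(D) = G, then σ(G) = K. Thus (στ)(D) = K.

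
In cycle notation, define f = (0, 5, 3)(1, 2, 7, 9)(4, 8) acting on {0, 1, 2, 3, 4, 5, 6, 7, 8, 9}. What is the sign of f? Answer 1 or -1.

1

The cycle lengths are 4, 3, 2, 1.
A cycle of length ℓ contributes ℓ−1 transpositions, so f is a product of 3 + 2 + 1 = 6 transpositions — even.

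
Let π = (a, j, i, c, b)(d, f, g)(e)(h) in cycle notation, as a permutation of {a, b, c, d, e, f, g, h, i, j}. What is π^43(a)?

c

a lies in the 5-cycle (a, j, i, c, b).
Since the cycle has length 5, π^43 acts on it the same as π^3 (43 mod 5 = 3).
Stepping 3 places around the cycle: a → j → i → c.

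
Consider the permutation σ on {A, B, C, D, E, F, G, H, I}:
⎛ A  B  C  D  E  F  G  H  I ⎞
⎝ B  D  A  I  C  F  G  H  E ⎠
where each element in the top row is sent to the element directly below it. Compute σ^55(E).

C

Tracing E → C → … returns to E after 6 steps, so E lies in a 6-cycle (A, B, D, I, E, C).
Since the cycle has length 6, σ^55 acts on it the same as σ^1 (55 mod 6 = 1).
Advancing 1 step from E: E → C.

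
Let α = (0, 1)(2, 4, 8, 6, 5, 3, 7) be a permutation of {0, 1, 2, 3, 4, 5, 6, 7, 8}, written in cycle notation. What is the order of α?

The cycle type of α is (7, 2).
The order of α is the least common multiple of its cycle lengths: lcm(7, 2) = 14.

14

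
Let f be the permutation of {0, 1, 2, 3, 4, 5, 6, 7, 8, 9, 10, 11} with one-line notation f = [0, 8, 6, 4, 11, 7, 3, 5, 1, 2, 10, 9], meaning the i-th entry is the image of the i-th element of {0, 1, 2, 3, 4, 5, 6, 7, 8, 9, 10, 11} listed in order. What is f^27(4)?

Tracing 4 → 11 → … returns to 4 after 6 steps, so 4 lies in a 6-cycle (2 6 3 4 11 9).
Powers repeat with period 6 on this cycle, and 27 mod 6 = 3, so f^27(4) = f^3(4).
Stepping 3 places around the cycle: 4 → 11 → 9 → 2.

2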